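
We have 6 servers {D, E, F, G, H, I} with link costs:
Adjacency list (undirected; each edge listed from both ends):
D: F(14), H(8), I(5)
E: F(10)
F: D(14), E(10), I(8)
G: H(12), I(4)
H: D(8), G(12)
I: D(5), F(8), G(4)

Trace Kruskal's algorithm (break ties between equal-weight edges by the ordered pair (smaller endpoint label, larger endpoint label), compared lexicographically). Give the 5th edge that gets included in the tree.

E-F

Kruskal: consider edges lightest-first.
G-I (4): add — endpoints in different components.
D-I (5): add — endpoints in different components.
D-H (8): add — endpoints in different components.
F-I (8): add — endpoints in different components.
E-F (10): add — endpoints in different components.
The 5th edge added is E-F.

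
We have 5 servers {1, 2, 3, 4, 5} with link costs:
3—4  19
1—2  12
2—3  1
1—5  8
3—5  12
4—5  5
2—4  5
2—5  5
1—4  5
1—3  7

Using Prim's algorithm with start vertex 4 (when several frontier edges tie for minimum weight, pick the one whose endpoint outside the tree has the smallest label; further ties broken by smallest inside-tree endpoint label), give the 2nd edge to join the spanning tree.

Prim, starting at 4.
Step 1: frontier [1—4 5, 2—4 5, 4—5 5, 3—4 19] → take 1—4 (5); add 1.
Step 2: frontier [1—3 7, 1—5 8, 1—2 12, 2—4 5, 4—5 5, 3—4 19] → take 2—4 (5); add 2.
Step 3: frontier [1—3 7, 1—5 8, 2—3 1, 2—5 5, 4—5 5, 3—4 19] → take 2—3 (1); add 3.
Step 4: frontier [1—5 8, 2—5 5, 3—5 12, 4—5 5] → take 2—5 (5); add 5.
The 2nd edge added is 2—4.

2-4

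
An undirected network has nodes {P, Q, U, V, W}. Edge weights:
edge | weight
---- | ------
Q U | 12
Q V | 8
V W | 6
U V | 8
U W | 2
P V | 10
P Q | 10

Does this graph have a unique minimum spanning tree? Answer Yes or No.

Kruskal's algorithm — process edges by increasing weight (ties by edge label):
U W (2): add — endpoints in different components.
V W (6): add — endpoints in different components.
Q V (8): add — endpoints in different components.
U V (8): skip — V and U already connected.
P Q (10): add — endpoints in different components.
Non-tree edge P V has weight 10, equal to the heaviest edge on its tree cycle — swapping gives another MST of the same weight. Not unique.

No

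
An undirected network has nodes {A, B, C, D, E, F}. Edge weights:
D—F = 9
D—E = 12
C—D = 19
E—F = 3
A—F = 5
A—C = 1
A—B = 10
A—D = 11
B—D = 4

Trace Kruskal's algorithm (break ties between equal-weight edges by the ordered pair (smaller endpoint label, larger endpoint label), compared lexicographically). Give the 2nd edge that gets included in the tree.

E-F

Kruskal's algorithm — process edges by increasing weight (ties by edge label):
A—C (1): add — endpoints in different components.
E—F (3): add — endpoints in different components.
B—D (4): add — endpoints in different components.
A—F (5): add — endpoints in different components.
D—F (9): add — endpoints in different components.
The 2nd edge added is E—F.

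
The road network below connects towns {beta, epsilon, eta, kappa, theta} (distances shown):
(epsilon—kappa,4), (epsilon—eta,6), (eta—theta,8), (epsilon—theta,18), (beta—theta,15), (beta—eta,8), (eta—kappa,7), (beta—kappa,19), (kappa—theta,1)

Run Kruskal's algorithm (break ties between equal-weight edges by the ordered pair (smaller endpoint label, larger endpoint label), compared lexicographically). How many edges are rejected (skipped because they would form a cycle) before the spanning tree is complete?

Kruskal: consider edges lightest-first.
kappa—theta (1): add — endpoints in different components.
epsilon—kappa (4): add — endpoints in different components.
epsilon—eta (6): add — endpoints in different components.
eta—kappa (7): skip — kappa and eta already connected.
beta—eta (8): add — endpoints in different components.
Edges rejected before the tree was complete: 1.

1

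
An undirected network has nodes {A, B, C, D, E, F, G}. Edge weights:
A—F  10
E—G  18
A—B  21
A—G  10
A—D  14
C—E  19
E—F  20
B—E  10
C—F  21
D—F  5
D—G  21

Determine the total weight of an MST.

Kruskal: consider edges lightest-first.
D—F (5): add. Components now {A} {B} {C} {D,F} {E} {G}
A—F (10): add. Components now {A,D,F} {B} {C} {E} {G}
A—G (10): add. Components now {A,D,F,G} {B} {C} {E}
B—E (10): add. Components now {A,D,F,G} {B,E} {C}
A—D (14): skip — A and D already connected.
E—G (18): add. Components now {A,B,D,E,F,G} {C}
C—E (19): add. Components now {A,B,C,D,E,F,G}
MST edges: D—F, A—F, A—G, B—E, E—G, C—E; total weight 5+10+10+10+18+19 = 72.

72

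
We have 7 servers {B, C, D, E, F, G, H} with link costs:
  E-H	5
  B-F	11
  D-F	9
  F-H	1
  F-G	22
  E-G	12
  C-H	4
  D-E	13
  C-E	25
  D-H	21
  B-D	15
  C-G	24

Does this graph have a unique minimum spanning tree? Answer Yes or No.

Yes

Sort edges by weight, then run Kruskal:
F-H (1): add — endpoints in different components.
C-H (4): add — endpoints in different components.
E-H (5): add — endpoints in different components.
D-F (9): add — endpoints in different components.
B-F (11): add — endpoints in different components.
E-G (12): add — endpoints in different components.
Every non-tree edge has weight strictly greater than the heaviest edge on the tree path between its endpoints, so the MST is unique.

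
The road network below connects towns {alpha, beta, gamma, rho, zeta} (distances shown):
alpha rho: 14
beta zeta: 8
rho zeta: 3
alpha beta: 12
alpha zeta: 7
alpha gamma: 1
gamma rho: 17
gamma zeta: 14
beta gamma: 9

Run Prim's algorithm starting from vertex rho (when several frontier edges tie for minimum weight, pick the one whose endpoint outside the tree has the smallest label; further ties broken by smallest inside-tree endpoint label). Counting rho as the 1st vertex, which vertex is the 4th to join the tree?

Grow the tree from rho using Prim:
Step 1: frontier [rho zeta 3, alpha rho 14, gamma rho 17] → take rho zeta (3); add zeta.
Step 2: frontier [alpha rho 14, gamma rho 17, alpha zeta 7, beta zeta 8, gamma zeta 14] → take alpha zeta (7); add alpha.
Step 3: frontier [alpha gamma 1, alpha beta 12, gamma rho 17, beta zeta 8, gamma zeta 14] → take alpha gamma (1); add gamma.
Step 4: frontier [alpha beta 12, beta gamma 9, beta zeta 8] → take beta zeta (8); add beta.
Vertex order: rho, zeta, alpha, gamma, beta. The 4th vertex is gamma.

gamma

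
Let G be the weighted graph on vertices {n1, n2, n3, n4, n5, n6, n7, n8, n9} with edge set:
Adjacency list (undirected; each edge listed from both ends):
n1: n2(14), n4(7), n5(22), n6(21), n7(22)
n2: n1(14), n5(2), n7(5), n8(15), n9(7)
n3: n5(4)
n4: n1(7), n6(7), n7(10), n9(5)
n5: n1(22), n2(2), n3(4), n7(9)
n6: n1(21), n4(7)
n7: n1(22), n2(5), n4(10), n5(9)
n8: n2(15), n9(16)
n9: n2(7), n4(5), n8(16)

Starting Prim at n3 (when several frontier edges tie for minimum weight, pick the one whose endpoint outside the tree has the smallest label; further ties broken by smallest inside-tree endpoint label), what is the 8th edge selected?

Prim's algorithm from n3:
Step 1: cheapest edge leaving the tree is n3—n5 (4); add n5.
Step 2: cheapest edge leaving the tree is n2—n5 (2); add n2.
Step 3: cheapest edge leaving the tree is n2—n7 (5); add n7.
Step 4: cheapest edge leaving the tree is n2—n9 (7); add n9.
Step 5: cheapest edge leaving the tree is n4—n9 (5); add n4.
Step 6: cheapest edge leaving the tree is n1—n4 (7); add n1.
Step 7: cheapest edge leaving the tree is n4—n6 (7); add n6.
Step 8: cheapest edge leaving the tree is n2—n8 (15); add n8.
The 8th edge added is n2—n8.

n2-n8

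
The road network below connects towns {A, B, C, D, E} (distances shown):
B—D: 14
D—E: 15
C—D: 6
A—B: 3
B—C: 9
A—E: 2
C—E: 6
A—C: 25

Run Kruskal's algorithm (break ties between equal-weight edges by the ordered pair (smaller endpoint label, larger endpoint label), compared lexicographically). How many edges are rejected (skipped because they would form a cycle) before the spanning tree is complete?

Kruskal: consider edges lightest-first.
A—E (2): add — endpoints in different components.
A—B (3): add — endpoints in different components.
C—D (6): add — endpoints in different components.
C—E (6): add — endpoints in different components.
Edges rejected before the tree was complete: 0.

0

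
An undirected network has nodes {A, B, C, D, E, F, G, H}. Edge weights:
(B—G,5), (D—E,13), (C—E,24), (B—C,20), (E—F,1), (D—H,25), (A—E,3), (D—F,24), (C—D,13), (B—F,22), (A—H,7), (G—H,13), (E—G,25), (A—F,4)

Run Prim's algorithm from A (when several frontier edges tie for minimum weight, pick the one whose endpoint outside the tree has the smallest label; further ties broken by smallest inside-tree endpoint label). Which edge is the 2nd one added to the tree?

Prim's algorithm from A:
Step 1: cheapest edge leaving the tree is A—E (3); add E.
Step 2: cheapest edge leaving the tree is E—F (1); add F.
Step 3: cheapest edge leaving the tree is A—H (7); add H.
Step 4: cheapest edge leaving the tree is D—E (13); add D.
Step 5: cheapest edge leaving the tree is C—D (13); add C.
Step 6: cheapest edge leaving the tree is G—H (13); add G.
Step 7: cheapest edge leaving the tree is B—G (5); add B.
The 2nd edge added is E—F.

E-F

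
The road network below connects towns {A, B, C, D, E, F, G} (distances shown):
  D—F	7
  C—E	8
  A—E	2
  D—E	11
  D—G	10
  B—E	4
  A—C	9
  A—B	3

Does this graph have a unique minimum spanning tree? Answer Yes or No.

Yes

Kruskal: consider edges lightest-first.
A—E (2): add. Components now {A,E} {B} {C} {D} {F} {G}
A—B (3): add. Components now {A,B,E} {C} {D} {F} {G}
B—E (4): skip — B and E already connected.
D—F (7): add. Components now {A,B,E} {C} {D,F} {G}
C—E (8): add. Components now {A,B,C,E} {D,F} {G}
A—C (9): skip — A and C already connected.
D—G (10): add. Components now {A,B,C,E} {D,F,G}
D—E (11): add. Components now {A,B,C,D,E,F,G}
Every non-tree edge has weight strictly greater than the heaviest edge on the tree path between its endpoints, so the MST is unique.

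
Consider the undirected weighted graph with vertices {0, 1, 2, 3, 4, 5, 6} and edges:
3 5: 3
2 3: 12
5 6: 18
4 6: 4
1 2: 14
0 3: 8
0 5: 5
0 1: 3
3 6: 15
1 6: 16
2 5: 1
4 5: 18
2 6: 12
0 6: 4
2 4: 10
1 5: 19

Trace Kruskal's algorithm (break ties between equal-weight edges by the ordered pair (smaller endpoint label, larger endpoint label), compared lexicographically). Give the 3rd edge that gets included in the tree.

3-5

Kruskal: consider edges lightest-first.
2 5 (1): add — endpoints in different components.
0 1 (3): add — endpoints in different components.
3 5 (3): add — endpoints in different components.
0 6 (4): add — endpoints in different components.
4 6 (4): add — endpoints in different components.
0 5 (5): add — endpoints in different components.
The 3rd edge added is 3 5.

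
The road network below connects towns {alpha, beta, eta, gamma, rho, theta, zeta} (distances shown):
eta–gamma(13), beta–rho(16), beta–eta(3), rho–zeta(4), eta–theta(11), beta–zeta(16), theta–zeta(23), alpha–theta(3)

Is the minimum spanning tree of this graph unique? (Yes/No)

Kruskal's algorithm — process edges by increasing weight (ties by edge label):
alpha–theta (3): add. Components now {eta} {alpha,theta} {zeta} {gamma} {rho} {beta}
beta–eta (3): add. Components now {beta,eta} {alpha,theta} {zeta} {gamma} {rho}
rho–zeta (4): add. Components now {beta,eta} {alpha,theta} {rho,zeta} {gamma}
eta–theta (11): add. Components now {alpha,beta,eta,theta} {rho,zeta} {gamma}
eta–gamma (13): add. Components now {alpha,beta,eta,gamma,theta} {rho,zeta}
beta–rho (16): add. Components now {alpha,beta,eta,gamma,rho,theta,zeta}
Non-tree edge beta–zeta has weight 16, equal to the heaviest edge on its tree cycle — swapping gives another MST of the same weight. Not unique.

No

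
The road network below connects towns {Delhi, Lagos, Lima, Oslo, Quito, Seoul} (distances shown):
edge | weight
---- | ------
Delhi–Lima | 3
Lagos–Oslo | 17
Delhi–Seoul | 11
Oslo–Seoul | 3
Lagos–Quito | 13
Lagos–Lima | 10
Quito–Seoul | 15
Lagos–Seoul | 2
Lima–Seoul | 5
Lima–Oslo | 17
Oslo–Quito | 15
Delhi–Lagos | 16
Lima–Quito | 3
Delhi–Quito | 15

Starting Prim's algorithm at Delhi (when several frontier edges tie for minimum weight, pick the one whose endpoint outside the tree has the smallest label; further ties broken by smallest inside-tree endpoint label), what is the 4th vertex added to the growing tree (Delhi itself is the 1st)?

Grow the tree from Delhi using Prim:
Step 1: cheapest edge leaving the tree is Delhi–Lima (3); add Lima.
Step 2: cheapest edge leaving the tree is Lima–Quito (3); add Quito.
Step 3: cheapest edge leaving the tree is Lima–Seoul (5); add Seoul.
Step 4: cheapest edge leaving the tree is Lagos–Seoul (2); add Lagos.
Step 5: cheapest edge leaving the tree is Oslo–Seoul (3); add Oslo.
Vertex order: Delhi, Lima, Quito, Seoul, Lagos, Oslo. The 4th vertex is Seoul.

Seoul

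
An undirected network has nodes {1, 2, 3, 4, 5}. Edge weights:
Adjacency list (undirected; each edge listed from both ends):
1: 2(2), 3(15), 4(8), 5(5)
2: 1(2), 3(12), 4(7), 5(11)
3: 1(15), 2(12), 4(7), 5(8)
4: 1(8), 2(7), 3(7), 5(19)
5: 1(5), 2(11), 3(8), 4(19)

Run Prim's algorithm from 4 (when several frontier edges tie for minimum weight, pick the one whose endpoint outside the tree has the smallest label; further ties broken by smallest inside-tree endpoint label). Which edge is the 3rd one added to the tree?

1-5

Prim's algorithm from 4:
Step 1: cheapest edge leaving the tree is 2—4 (7); add 2.
Step 2: cheapest edge leaving the tree is 1—2 (2); add 1.
Step 3: cheapest edge leaving the tree is 1—5 (5); add 5.
Step 4: cheapest edge leaving the tree is 3—4 (7); add 3.
The 3rd edge added is 1—5.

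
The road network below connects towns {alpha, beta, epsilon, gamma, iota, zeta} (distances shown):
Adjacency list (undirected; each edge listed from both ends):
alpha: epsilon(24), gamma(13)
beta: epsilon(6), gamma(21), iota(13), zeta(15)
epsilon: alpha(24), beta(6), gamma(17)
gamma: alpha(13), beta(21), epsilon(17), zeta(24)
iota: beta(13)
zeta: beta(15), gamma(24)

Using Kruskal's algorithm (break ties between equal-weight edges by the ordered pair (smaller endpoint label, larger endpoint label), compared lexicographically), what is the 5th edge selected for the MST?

Kruskal: consider edges lightest-first.
beta—epsilon (6): add — endpoints in different components.
alpha—gamma (13): add — endpoints in different components.
beta—iota (13): add — endpoints in different components.
beta—zeta (15): add — endpoints in different components.
epsilon—gamma (17): add — endpoints in different components.
The 5th edge added is epsilon—gamma.

epsilon-gamma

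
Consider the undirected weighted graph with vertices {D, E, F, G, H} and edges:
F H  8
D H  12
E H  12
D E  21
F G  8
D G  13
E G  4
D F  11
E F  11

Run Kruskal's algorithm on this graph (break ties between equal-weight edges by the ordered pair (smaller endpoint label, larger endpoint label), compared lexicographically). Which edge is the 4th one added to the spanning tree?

Sort edges by weight, then run Kruskal:
E G (4): add — endpoints in different components.
F G (8): add — endpoints in different components.
F H (8): add — endpoints in different components.
D F (11): add — endpoints in different components.
The 4th edge added is D F.

D-F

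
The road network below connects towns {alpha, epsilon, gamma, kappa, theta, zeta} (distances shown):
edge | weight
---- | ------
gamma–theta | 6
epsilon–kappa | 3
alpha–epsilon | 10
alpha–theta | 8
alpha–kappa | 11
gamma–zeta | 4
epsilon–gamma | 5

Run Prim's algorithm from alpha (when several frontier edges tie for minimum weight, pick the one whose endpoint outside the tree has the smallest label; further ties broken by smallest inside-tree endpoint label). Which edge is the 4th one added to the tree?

Prim, starting at alpha.
Step 1: cheapest edge leaving the tree is alpha–theta (8); add theta.
Step 2: cheapest edge leaving the tree is gamma–theta (6); add gamma.
Step 3: cheapest edge leaving the tree is gamma–zeta (4); add zeta.
Step 4: cheapest edge leaving the tree is epsilon–gamma (5); add epsilon.
Step 5: cheapest edge leaving the tree is epsilon–kappa (3); add kappa.
The 4th edge added is epsilon–gamma.

epsilon-gamma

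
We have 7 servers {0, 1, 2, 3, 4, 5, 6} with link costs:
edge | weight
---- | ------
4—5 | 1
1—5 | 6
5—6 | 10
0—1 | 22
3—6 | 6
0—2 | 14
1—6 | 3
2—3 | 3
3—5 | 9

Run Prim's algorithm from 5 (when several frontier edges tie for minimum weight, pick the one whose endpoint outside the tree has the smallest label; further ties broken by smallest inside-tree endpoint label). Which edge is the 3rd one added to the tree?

Prim's algorithm from 5:
Step 1: cheapest edge leaving the tree is 4—5 (1); add 4.
Step 2: cheapest edge leaving the tree is 1—5 (6); add 1.
Step 3: cheapest edge leaving the tree is 1—6 (3); add 6.
Step 4: cheapest edge leaving the tree is 3—6 (6); add 3.
Step 5: cheapest edge leaving the tree is 2—3 (3); add 2.
Step 6: cheapest edge leaving the tree is 0—2 (14); add 0.
The 3rd edge added is 1—6.

1-6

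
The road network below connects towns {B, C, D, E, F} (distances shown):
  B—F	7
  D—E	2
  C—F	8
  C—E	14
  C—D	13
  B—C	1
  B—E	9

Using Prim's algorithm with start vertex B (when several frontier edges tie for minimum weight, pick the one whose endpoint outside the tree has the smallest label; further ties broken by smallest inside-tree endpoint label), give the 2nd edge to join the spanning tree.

Grow the tree from B using Prim:
Step 1: cheapest edge leaving the tree is B—C (1); add C.
Step 2: cheapest edge leaving the tree is B—F (7); add F.
Step 3: cheapest edge leaving the tree is B—E (9); add E.
Step 4: cheapest edge leaving the tree is D—E (2); add D.
The 2nd edge added is B—F.

B-F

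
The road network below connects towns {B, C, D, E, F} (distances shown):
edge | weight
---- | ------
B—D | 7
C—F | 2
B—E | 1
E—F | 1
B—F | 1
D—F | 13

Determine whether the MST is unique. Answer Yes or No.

No

Kruskal: consider edges lightest-first.
B—E (1): add. Components now {B,E} {C} {D} {F}
B—F (1): add. Components now {B,E,F} {C} {D}
E—F (1): skip — E and F already connected.
C—F (2): add. Components now {B,C,E,F} {D}
B—D (7): add. Components now {B,C,D,E,F}
Non-tree edge E—F has weight 1, equal to the heaviest edge on its tree cycle — swapping gives another MST of the same weight. Not unique.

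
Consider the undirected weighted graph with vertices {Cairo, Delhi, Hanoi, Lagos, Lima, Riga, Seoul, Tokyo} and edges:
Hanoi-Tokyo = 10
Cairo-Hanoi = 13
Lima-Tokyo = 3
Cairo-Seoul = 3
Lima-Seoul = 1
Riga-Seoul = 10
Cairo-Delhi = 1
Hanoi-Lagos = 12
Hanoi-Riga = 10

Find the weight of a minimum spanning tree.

40

Prim, starting at Riga.
Step 1: frontier [Hanoi-Riga 10, Riga-Seoul 10] → take Hanoi-Riga (10); add Hanoi.
Step 2: frontier [Hanoi-Tokyo 10, Hanoi-Lagos 12, Cairo-Hanoi 13, Riga-Seoul 10] → take Riga-Seoul (10); add Seoul.
Step 3: frontier [Hanoi-Tokyo 10, Hanoi-Lagos 12, Cairo-Hanoi 13, Lima-Seoul 1, Cairo-Seoul 3] → take Lima-Seoul (1); add Lima.
Step 4: frontier [Hanoi-Tokyo 10, Hanoi-Lagos 12, Cairo-Hanoi 13, Lima-Tokyo 3, Cairo-Seoul 3] → take Cairo-Seoul (3); add Cairo.
Step 5: frontier [Cairo-Delhi 1, Hanoi-Tokyo 10, Hanoi-Lagos 12, Lima-Tokyo 3] → take Cairo-Delhi (1); add Delhi.
Step 6: frontier [Hanoi-Tokyo 10, Hanoi-Lagos 12, Lima-Tokyo 3] → take Lima-Tokyo (3); add Tokyo.
Step 7: frontier [Hanoi-Lagos 12] → take Hanoi-Lagos (12); add Lagos.
MST edges: Hanoi-Riga, Riga-Seoul, Lima-Seoul, Cairo-Seoul, Cairo-Delhi, Lima-Tokyo, Hanoi-Lagos; total weight 10+10+1+3+1+3+12 = 40.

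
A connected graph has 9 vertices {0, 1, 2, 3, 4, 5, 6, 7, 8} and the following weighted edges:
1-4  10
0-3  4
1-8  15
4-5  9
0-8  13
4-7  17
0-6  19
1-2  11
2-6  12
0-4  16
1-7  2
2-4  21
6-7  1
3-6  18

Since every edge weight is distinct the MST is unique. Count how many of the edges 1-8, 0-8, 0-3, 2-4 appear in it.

Sort edges by weight, then run Kruskal:
6-7 (1): add — endpoints in different components.
1-7 (2): add — endpoints in different components.
0-3 (4): add — endpoints in different components.
4-5 (9): add — endpoints in different components.
1-4 (10): add — endpoints in different components.
1-2 (11): add — endpoints in different components.
2-6 (12): skip — 2 and 6 already connected.
0-8 (13): add — endpoints in different components.
1-8 (15): add — endpoints in different components.
MST edge set: {6-7, 1-7, 0-3, 4-5, 1-4, 1-2, 0-8, 1-8}.
Of the listed edges, {1-8, 0-8, 0-3} are in the MST → 3.

3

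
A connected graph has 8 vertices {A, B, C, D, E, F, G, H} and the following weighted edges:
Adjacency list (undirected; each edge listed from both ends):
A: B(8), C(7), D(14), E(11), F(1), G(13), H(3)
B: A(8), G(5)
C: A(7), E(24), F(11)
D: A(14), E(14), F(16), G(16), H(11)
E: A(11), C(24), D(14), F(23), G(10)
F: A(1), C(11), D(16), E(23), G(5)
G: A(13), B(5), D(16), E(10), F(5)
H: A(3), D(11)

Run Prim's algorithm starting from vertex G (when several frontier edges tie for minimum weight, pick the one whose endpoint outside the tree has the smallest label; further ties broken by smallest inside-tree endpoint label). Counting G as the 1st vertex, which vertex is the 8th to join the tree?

D

Prim, starting at G.
Step 1: cheapest edge leaving the tree is B—G (5); add B.
Step 2: cheapest edge leaving the tree is F—G (5); add F.
Step 3: cheapest edge leaving the tree is A—F (1); add A.
Step 4: cheapest edge leaving the tree is A—H (3); add H.
Step 5: cheapest edge leaving the tree is A—C (7); add C.
Step 6: cheapest edge leaving the tree is E—G (10); add E.
Step 7: cheapest edge leaving the tree is D—H (11); add D.
Vertex order: G, B, F, A, H, C, E, D. The 8th vertex is D.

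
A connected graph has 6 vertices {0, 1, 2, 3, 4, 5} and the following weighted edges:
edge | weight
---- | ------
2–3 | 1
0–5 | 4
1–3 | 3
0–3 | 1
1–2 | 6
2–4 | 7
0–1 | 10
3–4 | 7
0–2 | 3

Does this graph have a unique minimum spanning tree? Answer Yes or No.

Sort edges by weight, then run Kruskal:
0–3 (1): add — endpoints in different components.
2–3 (1): add — endpoints in different components.
0–2 (3): skip — 0 and 2 already connected.
1–3 (3): add — endpoints in different components.
0–5 (4): add — endpoints in different components.
1–2 (6): skip — 1 and 2 already connected.
2–4 (7): add — endpoints in different components.
Non-tree edge 3–4 has weight 7, equal to the heaviest edge on its tree cycle — swapping gives another MST of the same weight. Not unique.

No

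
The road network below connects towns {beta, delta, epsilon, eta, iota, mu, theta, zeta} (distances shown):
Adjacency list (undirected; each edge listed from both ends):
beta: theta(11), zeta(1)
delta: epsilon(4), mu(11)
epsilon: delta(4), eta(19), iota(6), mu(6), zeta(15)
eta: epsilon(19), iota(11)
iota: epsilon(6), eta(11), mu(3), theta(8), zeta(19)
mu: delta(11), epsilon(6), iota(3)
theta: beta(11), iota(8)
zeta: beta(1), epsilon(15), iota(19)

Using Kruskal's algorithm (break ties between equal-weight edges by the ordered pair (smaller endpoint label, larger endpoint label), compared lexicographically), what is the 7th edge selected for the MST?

Sort edges by weight, then run Kruskal:
beta–zeta (1): add — endpoints in different components.
iota–mu (3): add — endpoints in different components.
delta–epsilon (4): add — endpoints in different components.
epsilon–iota (6): add — endpoints in different components.
epsilon–mu (6): skip — epsilon and mu already connected.
iota–theta (8): add — endpoints in different components.
beta–theta (11): add — endpoints in different components.
delta–mu (11): skip — mu and delta already connected.
eta–iota (11): add — endpoints in different components.
The 7th edge added is eta–iota.

eta-iota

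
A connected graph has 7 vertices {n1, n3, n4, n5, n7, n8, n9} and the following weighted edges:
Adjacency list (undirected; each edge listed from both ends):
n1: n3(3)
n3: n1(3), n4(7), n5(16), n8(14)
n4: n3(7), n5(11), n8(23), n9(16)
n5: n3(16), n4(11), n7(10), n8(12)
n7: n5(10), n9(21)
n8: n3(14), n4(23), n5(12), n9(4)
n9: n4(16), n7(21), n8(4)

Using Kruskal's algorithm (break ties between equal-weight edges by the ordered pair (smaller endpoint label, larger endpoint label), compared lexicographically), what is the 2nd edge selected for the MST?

Sort edges by weight, then run Kruskal:
n1—n3 (3): add — endpoints in different components.
n8—n9 (4): add — endpoints in different components.
n3—n4 (7): add — endpoints in different components.
n5—n7 (10): add — endpoints in different components.
n4—n5 (11): add — endpoints in different components.
n5—n8 (12): add — endpoints in different components.
The 2nd edge added is n8—n9.

n8-n9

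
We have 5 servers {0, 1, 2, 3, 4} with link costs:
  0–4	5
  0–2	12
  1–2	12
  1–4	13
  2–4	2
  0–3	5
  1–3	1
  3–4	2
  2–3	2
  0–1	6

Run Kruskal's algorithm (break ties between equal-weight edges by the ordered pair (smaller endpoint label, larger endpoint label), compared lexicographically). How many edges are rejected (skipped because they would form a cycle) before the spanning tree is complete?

1

Kruskal's algorithm — process edges by increasing weight (ties by edge label):
1–3 (1): add — endpoints in different components.
2–3 (2): add — endpoints in different components.
2–4 (2): add — endpoints in different components.
3–4 (2): skip — 3 and 4 already connected.
0–3 (5): add — endpoints in different components.
Edges rejected before the tree was complete: 1.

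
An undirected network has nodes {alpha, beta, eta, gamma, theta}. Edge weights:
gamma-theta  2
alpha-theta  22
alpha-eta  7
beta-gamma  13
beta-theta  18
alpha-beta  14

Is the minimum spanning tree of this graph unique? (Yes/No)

Kruskal: consider edges lightest-first.
gamma-theta (2): add. Components now {gamma,theta} {beta} {eta} {alpha}
alpha-eta (7): add. Components now {gamma,theta} {beta} {alpha,eta}
beta-gamma (13): add. Components now {beta,gamma,theta} {alpha,eta}
alpha-beta (14): add. Components now {alpha,beta,eta,gamma,theta}
Every non-tree edge has weight strictly greater than the heaviest edge on the tree path between its endpoints, so the MST is unique.

Yes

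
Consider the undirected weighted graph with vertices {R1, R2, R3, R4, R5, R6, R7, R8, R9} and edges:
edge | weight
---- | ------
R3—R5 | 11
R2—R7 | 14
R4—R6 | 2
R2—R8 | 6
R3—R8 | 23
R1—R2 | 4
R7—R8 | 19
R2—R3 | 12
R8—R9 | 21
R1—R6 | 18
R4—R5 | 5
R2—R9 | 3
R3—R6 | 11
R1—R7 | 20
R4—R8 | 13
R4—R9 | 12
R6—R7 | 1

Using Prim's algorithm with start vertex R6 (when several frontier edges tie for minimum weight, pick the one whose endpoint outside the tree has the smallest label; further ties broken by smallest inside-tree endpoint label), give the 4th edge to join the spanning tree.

R3-R5

Prim, starting at R6.
Step 1: cheapest edge leaving the tree is R6—R7 (1); add R7.
Step 2: cheapest edge leaving the tree is R4—R6 (2); add R4.
Step 3: cheapest edge leaving the tree is R4—R5 (5); add R5.
Step 4: cheapest edge leaving the tree is R3—R5 (11); add R3.
Step 5: cheapest edge leaving the tree is R2—R3 (12); add R2.
Step 6: cheapest edge leaving the tree is R2—R9 (3); add R9.
Step 7: cheapest edge leaving the tree is R1—R2 (4); add R1.
Step 8: cheapest edge leaving the tree is R2—R8 (6); add R8.
The 4th edge added is R3—R5.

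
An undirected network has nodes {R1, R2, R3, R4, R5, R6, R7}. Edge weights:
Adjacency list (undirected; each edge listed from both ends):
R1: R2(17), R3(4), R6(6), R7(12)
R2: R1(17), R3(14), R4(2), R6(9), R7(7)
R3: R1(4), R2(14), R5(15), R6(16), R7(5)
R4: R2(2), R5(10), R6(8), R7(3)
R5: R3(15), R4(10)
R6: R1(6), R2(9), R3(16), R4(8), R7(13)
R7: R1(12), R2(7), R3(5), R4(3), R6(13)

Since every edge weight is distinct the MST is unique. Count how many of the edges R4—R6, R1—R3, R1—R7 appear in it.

Kruskal: consider edges lightest-first.
R2—R4 (2): add. Components now {R7} {R1} {R6} {R3} {R2,R4} {R5}
R4—R7 (3): add. Components now {R2,R4,R7} {R1} {R6} {R3} {R5}
R1—R3 (4): add. Components now {R2,R4,R7} {R1,R3} {R6} {R5}
R3—R7 (5): add. Components now {R1,R2,R3,R4,R7} {R6} {R5}
R1—R6 (6): add. Components now {R1,R2,R3,R4,R6,R7} {R5}
R2—R7 (7): skip — R7 and R2 already connected.
R4—R6 (8): skip — R6 and R4 already connected.
R2—R6 (9): skip — R6 and R2 already connected.
R4—R5 (10): add. Components now {R1,R2,R3,R4,R5,R6,R7}
MST edge set: {R2—R4, R4—R7, R1—R3, R3—R7, R1—R6, R4—R5}.
Of the listed edges, {R1—R3} are in the MST → 1.

1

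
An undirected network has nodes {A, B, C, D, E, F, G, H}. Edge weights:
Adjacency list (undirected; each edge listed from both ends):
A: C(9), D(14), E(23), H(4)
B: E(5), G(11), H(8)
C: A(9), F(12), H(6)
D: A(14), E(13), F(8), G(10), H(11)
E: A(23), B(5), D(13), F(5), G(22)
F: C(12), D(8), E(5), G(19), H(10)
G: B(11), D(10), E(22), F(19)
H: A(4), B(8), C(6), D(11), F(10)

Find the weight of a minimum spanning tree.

Prim, starting at H.
Step 1: cheapest edge leaving the tree is A-H (4); add A.
Step 2: cheapest edge leaving the tree is C-H (6); add C.
Step 3: cheapest edge leaving the tree is B-H (8); add B.
Step 4: cheapest edge leaving the tree is B-E (5); add E.
Step 5: cheapest edge leaving the tree is E-F (5); add F.
Step 6: cheapest edge leaving the tree is D-F (8); add D.
Step 7: cheapest edge leaving the tree is D-G (10); add G.
MST edges: A-H, C-H, B-H, B-E, E-F, D-F, D-G; total weight 4+6+8+5+5+8+10 = 46.

46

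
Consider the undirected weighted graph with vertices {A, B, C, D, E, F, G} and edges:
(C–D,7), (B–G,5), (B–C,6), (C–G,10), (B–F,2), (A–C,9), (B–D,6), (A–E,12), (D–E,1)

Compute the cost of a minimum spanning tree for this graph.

Kruskal's algorithm — process edges by increasing weight (ties by edge label):
D–E (1): add — endpoints in different components.
B–F (2): add — endpoints in different components.
B–G (5): add — endpoints in different components.
B–C (6): add — endpoints in different components.
B–D (6): add — endpoints in different components.
C–D (7): skip — C and D already connected.
A–C (9): add — endpoints in different components.
MST edges: D–E, B–F, B–G, B–C, B–D, A–C; total weight 1+2+5+6+6+9 = 29.

29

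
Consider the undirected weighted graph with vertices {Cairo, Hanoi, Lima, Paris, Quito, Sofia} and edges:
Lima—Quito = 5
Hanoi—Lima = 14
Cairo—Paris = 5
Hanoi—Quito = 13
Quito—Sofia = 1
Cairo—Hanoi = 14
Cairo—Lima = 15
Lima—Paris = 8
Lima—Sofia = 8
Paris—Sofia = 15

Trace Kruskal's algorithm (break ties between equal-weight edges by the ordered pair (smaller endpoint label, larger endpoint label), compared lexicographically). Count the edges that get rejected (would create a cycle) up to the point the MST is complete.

Sort edges by weight, then run Kruskal:
Quito—Sofia (1): add — endpoints in different components.
Cairo—Paris (5): add — endpoints in different components.
Lima—Quito (5): add — endpoints in different components.
Lima—Paris (8): add — endpoints in different components.
Lima—Sofia (8): skip — Sofia and Lima already connected.
Hanoi—Quito (13): add — endpoints in different components.
Edges rejected before the tree was complete: 1.

1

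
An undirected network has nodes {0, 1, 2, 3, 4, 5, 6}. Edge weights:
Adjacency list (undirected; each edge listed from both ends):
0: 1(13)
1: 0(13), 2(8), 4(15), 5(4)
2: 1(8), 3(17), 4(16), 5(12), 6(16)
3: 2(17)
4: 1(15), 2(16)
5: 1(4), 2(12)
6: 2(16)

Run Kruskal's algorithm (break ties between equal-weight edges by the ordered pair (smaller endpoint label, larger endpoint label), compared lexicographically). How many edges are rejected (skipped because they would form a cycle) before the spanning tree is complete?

2

Kruskal's algorithm — process edges by increasing weight (ties by edge label):
1–5 (4): add — endpoints in different components.
1–2 (8): add — endpoints in different components.
2–5 (12): skip — 2 and 5 already connected.
0–1 (13): add — endpoints in different components.
1–4 (15): add — endpoints in different components.
2–4 (16): skip — 2 and 4 already connected.
2–6 (16): add — endpoints in different components.
2–3 (17): add — endpoints in different components.
Edges rejected before the tree was complete: 2.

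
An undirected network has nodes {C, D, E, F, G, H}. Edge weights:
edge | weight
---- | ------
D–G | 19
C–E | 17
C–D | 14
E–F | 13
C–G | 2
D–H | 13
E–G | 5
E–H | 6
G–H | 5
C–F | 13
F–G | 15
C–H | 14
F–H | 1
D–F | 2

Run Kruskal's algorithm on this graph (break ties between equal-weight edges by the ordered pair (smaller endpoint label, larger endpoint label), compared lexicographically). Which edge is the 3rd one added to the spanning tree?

Kruskal's algorithm — process edges by increasing weight (ties by edge label):
F–H (1): add — endpoints in different components.
C–G (2): add — endpoints in different components.
D–F (2): add — endpoints in different components.
E–G (5): add — endpoints in different components.
G–H (5): add — endpoints in different components.
The 3rd edge added is D–F.

D-F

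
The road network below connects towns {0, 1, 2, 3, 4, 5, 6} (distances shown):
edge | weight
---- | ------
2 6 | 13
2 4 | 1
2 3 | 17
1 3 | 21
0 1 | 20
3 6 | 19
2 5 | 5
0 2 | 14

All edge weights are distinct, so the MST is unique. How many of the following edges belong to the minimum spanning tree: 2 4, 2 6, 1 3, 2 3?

Kruskal's algorithm — process edges by increasing weight (ties by edge label):
2 4 (1): add. Components now {0} {1} {2,4} {3} {5} {6}
2 5 (5): add. Components now {0} {1} {2,4,5} {3} {6}
2 6 (13): add. Components now {0} {1} {2,4,5,6} {3}
0 2 (14): add. Components now {0,2,4,5,6} {1} {3}
2 3 (17): add. Components now {0,2,3,4,5,6} {1}
3 6 (19): skip — 3 and 6 already connected.
0 1 (20): add. Components now {0,1,2,3,4,5,6}
MST edge set: {2 4, 2 5, 2 6, 0 2, 2 3, 0 1}.
Of the listed edges, {2 4, 2 6, 2 3} are in the MST → 3.

3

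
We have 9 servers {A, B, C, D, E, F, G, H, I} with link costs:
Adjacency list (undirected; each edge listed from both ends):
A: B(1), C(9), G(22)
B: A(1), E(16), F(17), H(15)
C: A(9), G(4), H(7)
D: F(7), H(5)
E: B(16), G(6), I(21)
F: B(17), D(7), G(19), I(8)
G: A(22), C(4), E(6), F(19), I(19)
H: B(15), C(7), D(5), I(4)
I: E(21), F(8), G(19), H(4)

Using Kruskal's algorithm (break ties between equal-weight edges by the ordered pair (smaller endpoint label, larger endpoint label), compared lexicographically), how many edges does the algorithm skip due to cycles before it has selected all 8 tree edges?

Kruskal: consider edges lightest-first.
A B (1): add — endpoints in different components.
C G (4): add — endpoints in different components.
H I (4): add — endpoints in different components.
D H (5): add — endpoints in different components.
E G (6): add — endpoints in different components.
C H (7): add — endpoints in different components.
D F (7): add — endpoints in different components.
F I (8): skip — F and I already connected.
A C (9): add — endpoints in different components.
Edges rejected before the tree was complete: 1.

1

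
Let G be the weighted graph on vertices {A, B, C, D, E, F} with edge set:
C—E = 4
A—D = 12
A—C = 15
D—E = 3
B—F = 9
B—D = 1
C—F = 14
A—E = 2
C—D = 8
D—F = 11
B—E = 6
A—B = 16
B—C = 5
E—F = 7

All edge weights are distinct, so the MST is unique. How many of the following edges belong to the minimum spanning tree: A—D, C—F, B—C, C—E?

1

Sort edges by weight, then run Kruskal:
B—D (1): add. Components now {A} {B,D} {C} {E} {F}
A—E (2): add. Components now {A,E} {B,D} {C} {F}
D—E (3): add. Components now {A,B,D,E} {C} {F}
C—E (4): add. Components now {A,B,C,D,E} {F}
B—C (5): skip — B and C already connected.
B—E (6): skip — B and E already connected.
E—F (7): add. Components now {A,B,C,D,E,F}
MST edge set: {B—D, A—E, D—E, C—E, E—F}.
Of the listed edges, {C—E} are in the MST → 1.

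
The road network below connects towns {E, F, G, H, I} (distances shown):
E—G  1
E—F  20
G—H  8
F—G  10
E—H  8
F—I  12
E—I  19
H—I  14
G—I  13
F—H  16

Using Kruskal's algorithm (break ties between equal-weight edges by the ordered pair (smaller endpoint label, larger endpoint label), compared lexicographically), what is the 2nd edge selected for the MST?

E-H

Kruskal: consider edges lightest-first.
E—G (1): add — endpoints in different components.
E—H (8): add — endpoints in different components.
G—H (8): skip — G and H already connected.
F—G (10): add — endpoints in different components.
F—I (12): add — endpoints in different components.
The 2nd edge added is E—H.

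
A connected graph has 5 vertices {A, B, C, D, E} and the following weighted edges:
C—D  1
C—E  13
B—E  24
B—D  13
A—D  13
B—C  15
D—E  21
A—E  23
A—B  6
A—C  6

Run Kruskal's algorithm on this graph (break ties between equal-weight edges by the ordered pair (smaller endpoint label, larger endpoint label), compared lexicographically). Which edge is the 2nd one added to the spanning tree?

Kruskal's algorithm — process edges by increasing weight (ties by edge label):
C—D (1): add. Components now {A} {B} {C,D} {E}
A—B (6): add. Components now {A,B} {C,D} {E}
A—C (6): add. Components now {A,B,C,D} {E}
A—D (13): skip — A and D already connected.
B—D (13): skip — B and D already connected.
C—E (13): add. Components now {A,B,C,D,E}
The 2nd edge added is A—B.

A-B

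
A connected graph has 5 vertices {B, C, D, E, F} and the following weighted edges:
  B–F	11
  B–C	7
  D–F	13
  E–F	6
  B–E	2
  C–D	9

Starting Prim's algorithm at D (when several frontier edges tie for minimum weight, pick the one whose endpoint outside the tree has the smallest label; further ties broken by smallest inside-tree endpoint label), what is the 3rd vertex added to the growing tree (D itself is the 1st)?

Grow the tree from D using Prim:
Step 1: frontier [C–D 9, D–F 13] → take C–D (9); add C.
Step 2: frontier [B–C 7, D–F 13] → take B–C (7); add B.
Step 3: frontier [B–E 2, B–F 11, D–F 13] → take B–E (2); add E.
Step 4: frontier [B–F 11, D–F 13, E–F 6] → take E–F (6); add F.
Vertex order: D, C, B, E, F. The 3rd vertex is B.

B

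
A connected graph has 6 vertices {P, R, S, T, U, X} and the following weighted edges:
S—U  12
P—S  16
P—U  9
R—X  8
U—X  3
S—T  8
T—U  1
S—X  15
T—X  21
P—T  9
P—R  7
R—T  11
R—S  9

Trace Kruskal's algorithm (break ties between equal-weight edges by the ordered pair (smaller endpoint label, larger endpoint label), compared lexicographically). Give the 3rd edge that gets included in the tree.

Kruskal: consider edges lightest-first.
T—U (1): add. Components now {P} {T,U} {S} {X} {R}
U—X (3): add. Components now {P} {T,U,X} {S} {R}
P—R (7): add. Components now {P,R} {T,U,X} {S}
R—X (8): add. Components now {P,R,T,U,X} {S}
S—T (8): add. Components now {P,R,S,T,U,X}
The 3rd edge added is P—R.

P-R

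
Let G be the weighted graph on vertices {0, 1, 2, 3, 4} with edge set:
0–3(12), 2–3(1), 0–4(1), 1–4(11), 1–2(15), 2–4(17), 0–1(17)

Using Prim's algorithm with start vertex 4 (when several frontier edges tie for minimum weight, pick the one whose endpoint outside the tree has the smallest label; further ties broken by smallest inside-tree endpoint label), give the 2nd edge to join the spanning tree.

Prim's algorithm from 4:
Step 1: frontier [0–4 1, 1–4 11, 2–4 17] → take 0–4 (1); add 0.
Step 2: frontier [0–3 12, 0–1 17, 1–4 11, 2–4 17] → take 1–4 (11); add 1.
Step 3: frontier [0–3 12, 1–2 15, 2–4 17] → take 0–3 (12); add 3.
Step 4: frontier [1–2 15, 2–3 1, 2–4 17] → take 2–3 (1); add 2.
The 2nd edge added is 1–4.

1-4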